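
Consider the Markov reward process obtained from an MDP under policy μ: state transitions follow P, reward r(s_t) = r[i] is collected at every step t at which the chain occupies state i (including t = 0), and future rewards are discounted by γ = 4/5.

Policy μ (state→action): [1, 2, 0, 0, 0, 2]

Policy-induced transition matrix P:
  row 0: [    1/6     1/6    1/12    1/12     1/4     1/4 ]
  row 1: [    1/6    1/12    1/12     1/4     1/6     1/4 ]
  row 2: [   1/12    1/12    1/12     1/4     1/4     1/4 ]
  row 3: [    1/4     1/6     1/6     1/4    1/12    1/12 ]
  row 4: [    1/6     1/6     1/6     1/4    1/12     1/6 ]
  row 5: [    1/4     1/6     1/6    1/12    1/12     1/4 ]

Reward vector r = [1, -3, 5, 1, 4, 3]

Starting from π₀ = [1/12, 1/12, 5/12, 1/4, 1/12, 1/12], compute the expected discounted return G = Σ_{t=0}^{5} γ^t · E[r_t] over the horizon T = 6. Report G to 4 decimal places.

t=0: π = [0.0833, 0.0833, 0.4167, 0.2500, 0.0833, 0.0833], E[r] = 2.7500, γ^t·E[r] = 2.750000, running G = 2.750000
t=1: π = [0.1597, 0.1250, 0.1181, 0.2222, 0.1736, 0.2014], E[r] = 1.8958, γ^t·E[r] = 1.516667, running G = 4.266667
t=2: π = [0.1921, 0.1464, 0.1331, 0.1898, 0.1400, 0.1985], E[r] = 1.7639, γ^t·E[r] = 1.128889, running G = 5.395556
t=3: π = [0.1879, 0.1434, 0.1274, 0.1849, 0.1497, 0.2067], E[r] = 1.7986, γ^t·E[r] = 0.920864, running G = 6.316420
t=4: π = [0.1887, 0.1441, 0.1284, 0.1842, 0.1478, 0.2067], E[r] = 1.7943, γ^t·E[r] = 0.734928, running G = 7.051348
t=5: π = [0.1885, 0.1440, 0.1282, 0.1841, 0.1482, 0.2070], E[r] = 1.7956, γ^t·E[r] = 0.588398, running G = 7.639746

G = 7.6397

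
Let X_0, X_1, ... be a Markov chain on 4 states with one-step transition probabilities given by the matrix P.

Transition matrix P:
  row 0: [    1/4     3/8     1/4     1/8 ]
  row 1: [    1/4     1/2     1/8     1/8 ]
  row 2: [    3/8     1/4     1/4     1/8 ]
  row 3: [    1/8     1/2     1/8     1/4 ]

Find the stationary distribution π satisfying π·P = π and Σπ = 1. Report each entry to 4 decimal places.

Balance equations π_j = Σ_i π_i·P[i][j]:
  π_0 = 1/4·π_0 + 1/4·π_1 + 3/8·π_2 + 1/8·π_3
  π_1 = 3/8·π_0 + 1/2·π_1 + 1/4·π_2 + 1/2·π_3
  π_2 = 1/4·π_0 + 1/8·π_1 + 1/4·π_2 + 1/8·π_3
  normalize: π_0 + π_1 + π_2 + π_3 = 1
Solving the linear system gives exactly π = [14/55, 163/385, 69/385, 1/7].

π = [0.2545, 0.4234, 0.1792, 0.1429]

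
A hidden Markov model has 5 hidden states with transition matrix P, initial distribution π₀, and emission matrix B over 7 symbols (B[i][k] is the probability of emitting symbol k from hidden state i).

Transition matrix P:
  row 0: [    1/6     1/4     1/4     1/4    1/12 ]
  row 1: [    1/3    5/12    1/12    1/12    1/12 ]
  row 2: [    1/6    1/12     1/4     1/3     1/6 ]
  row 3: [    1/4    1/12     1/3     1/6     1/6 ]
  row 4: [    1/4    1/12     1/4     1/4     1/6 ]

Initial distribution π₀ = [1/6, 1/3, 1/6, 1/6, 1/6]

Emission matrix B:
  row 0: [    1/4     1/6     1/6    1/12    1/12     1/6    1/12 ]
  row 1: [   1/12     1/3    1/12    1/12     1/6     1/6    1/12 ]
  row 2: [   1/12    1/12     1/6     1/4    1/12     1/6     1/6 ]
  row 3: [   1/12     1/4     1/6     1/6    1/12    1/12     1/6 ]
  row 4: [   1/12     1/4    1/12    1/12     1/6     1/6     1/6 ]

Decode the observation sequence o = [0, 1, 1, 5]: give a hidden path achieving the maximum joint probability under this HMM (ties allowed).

t=0: δ = [4.167e-02, 2.778e-02, 1.389e-02, 1.389e-02, 1.389e-02]  (obs o_0=0)
t=1: δ = [1.543e-03, 3.858e-03, 8.681e-04, 2.604e-03, 8.681e-04]  ψ = [1, 1, 0, 0, 0]  (obs o_1=1)
t=2: δ = [2.143e-04, 5.358e-04, 7.234e-05, 1.085e-04, 1.085e-04]  ψ = [1, 1, 3, 3, 3]  (obs o_2=1)
t=3: δ = [2.977e-05, 3.721e-05, 8.931e-06, 4.465e-06, 7.442e-06]  ψ = [1, 1, 0, 0, 1]  (obs o_3=5)
backtrack: best end state = 1; path = [1, 1, 1, 1]

path = [1, 1, 1, 1]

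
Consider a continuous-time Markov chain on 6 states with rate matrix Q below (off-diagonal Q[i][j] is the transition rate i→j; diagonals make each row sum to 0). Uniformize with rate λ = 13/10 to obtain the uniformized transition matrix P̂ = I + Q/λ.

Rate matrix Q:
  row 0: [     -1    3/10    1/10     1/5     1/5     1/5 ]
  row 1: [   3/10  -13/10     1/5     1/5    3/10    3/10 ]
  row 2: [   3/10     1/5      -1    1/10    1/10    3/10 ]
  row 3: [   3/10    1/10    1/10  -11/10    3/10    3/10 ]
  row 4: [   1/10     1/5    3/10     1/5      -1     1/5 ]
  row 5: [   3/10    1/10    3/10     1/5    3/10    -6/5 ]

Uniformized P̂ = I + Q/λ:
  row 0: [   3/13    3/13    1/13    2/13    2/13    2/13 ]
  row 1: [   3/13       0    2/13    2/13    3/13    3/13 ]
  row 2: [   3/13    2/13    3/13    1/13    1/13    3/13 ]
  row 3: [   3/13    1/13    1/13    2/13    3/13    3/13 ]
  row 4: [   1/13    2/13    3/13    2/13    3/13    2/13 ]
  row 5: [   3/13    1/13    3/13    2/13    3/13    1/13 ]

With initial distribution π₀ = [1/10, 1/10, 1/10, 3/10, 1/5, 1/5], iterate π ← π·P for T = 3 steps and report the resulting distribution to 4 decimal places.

t=0: π = [0.1000, 0.1000, 0.1000, 0.3000, 0.2000, 0.2000]
t=1: π = [0.2000, 0.1077, 0.1615, 0.1462, 0.2077, 0.1769]
t=2: π = [0.1988, 0.1278, 0.1692, 0.1414, 0.1905, 0.1722]
t=3: π = [0.2015, 0.1254, 0.1686, 0.1408, 0.1894, 0.1743]

π = [0.2015, 0.1254, 0.1686, 0.1408, 0.1894, 0.1743]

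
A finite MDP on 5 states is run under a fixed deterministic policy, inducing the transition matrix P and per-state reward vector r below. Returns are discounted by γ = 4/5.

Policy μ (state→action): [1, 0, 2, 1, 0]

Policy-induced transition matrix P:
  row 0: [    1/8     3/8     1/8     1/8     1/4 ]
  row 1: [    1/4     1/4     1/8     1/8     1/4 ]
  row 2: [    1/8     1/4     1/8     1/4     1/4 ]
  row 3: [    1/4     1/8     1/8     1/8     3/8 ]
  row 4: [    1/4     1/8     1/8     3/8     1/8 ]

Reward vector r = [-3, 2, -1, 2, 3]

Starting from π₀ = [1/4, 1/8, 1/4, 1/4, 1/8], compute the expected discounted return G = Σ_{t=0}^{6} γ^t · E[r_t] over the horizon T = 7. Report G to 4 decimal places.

G = 2.6589

t=0: π = [0.2500, 0.1250, 0.2500, 0.2500, 0.1250], E[r] = 0.1250, γ^t·E[r] = 0.125000, running G = 0.125000
t=1: π = [0.1875, 0.2344, 0.1250, 0.1875, 0.2656], E[r] = 0.9531, γ^t·E[r] = 0.762500, running G = 0.887500
t=2: π = [0.2109, 0.2168, 0.1250, 0.2070, 0.2402], E[r] = 0.8105, γ^t·E[r] = 0.518750, running G = 1.406250
t=3: π = [0.2080, 0.2205, 0.1250, 0.2007, 0.2458], E[r] = 0.8308, γ^t·E[r] = 0.425375, running G = 1.831625
t=4: π = [0.2084, 0.2202, 0.1250, 0.2021, 0.2444], E[r] = 0.8275, γ^t·E[r] = 0.338938, running G = 2.170563
t=5: π = [0.2083, 0.2202, 0.1250, 0.2017, 0.2447], E[r] = 0.8281, γ^t·E[r] = 0.271344, running G = 2.441906
t=6: π = [0.2083, 0.2202, 0.1250, 0.2018, 0.2446], E[r] = 0.8280, γ^t·E[r] = 0.217043, running G = 2.658950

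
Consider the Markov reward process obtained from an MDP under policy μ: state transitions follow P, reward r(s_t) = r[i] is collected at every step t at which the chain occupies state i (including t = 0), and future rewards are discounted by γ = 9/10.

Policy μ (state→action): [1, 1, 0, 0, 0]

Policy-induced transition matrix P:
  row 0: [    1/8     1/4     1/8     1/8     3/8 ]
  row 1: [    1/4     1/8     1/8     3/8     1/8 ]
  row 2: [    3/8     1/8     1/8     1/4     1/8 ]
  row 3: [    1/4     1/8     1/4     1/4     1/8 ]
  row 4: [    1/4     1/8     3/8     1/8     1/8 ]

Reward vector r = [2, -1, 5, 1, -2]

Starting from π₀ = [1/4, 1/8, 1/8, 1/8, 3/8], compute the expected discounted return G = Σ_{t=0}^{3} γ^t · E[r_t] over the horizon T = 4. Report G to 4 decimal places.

G = 3.3372

t=0: π = [0.2500, 0.1250, 0.1250, 0.1250, 0.3750], E[r] = 0.3750, γ^t·E[r] = 0.375000, running G = 0.375000
t=1: π = [0.2344, 0.1563, 0.2344, 0.1875, 0.1875], E[r] = 1.2969, γ^t·E[r] = 1.167188, running G = 1.542188
t=2: π = [0.2500, 0.1543, 0.1953, 0.2168, 0.1836], E[r] = 1.1719, γ^t·E[r] = 0.949219, running G = 2.491406
t=3: π = [0.2432, 0.1563, 0.1980, 0.2151, 0.1875], E[r] = 1.1602, γ^t·E[r] = 0.845754, running G = 3.337160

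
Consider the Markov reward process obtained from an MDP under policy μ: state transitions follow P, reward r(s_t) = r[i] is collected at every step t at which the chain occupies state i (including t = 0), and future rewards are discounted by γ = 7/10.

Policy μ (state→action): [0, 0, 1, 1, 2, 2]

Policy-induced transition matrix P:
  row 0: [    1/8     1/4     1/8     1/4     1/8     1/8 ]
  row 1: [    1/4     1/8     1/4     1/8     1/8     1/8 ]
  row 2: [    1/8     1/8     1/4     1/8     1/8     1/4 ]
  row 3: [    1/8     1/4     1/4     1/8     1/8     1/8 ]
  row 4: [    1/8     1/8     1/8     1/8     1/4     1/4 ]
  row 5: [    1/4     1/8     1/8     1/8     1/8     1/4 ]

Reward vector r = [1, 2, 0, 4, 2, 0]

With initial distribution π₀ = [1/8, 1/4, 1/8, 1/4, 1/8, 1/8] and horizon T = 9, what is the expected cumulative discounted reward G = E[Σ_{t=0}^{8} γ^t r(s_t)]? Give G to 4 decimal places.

t=0: π = [0.1250, 0.2500, 0.1250, 0.2500, 0.1250, 0.1250], E[r] = 1.8750, γ^t·E[r] = 1.875000, running G = 1.875000
t=1: π = [0.1719, 0.1719, 0.2031, 0.1406, 0.1406, 0.1719], E[r] = 1.3594, γ^t·E[r] = 0.951563, running G = 2.826563
t=2: π = [0.1680, 0.1641, 0.1895, 0.1465, 0.1426, 0.1895], E[r] = 1.3672, γ^t·E[r] = 0.669922, running G = 3.496484
t=3: π = [0.1692, 0.1643, 0.1875, 0.1460, 0.1428, 0.1902], E[r] = 1.3674, γ^t·E[r] = 0.469029, running G = 3.965513
t=4: π = [0.1693, 0.1644, 0.1872, 0.1461, 0.1429, 0.1901], E[r] = 1.3684, γ^t·E[r] = 0.328555, running G = 4.294068
t=5: π = [0.1693, 0.1644, 0.1872, 0.1462, 0.1429, 0.1900], E[r] = 1.3685, γ^t·E[r] = 0.230011, running G = 4.524079
t=6: π = [0.1693, 0.1644, 0.1872, 0.1462, 0.1429, 0.1900], E[r] = 1.3685, γ^t·E[r] = 0.161008, running G = 4.685087
t=7: π = [0.1693, 0.1644, 0.1872, 0.1462, 0.1429, 0.1900], E[r] = 1.3685, γ^t·E[r] = 0.112705, running G = 4.797792
t=8: π = [0.1693, 0.1644, 0.1872, 0.1462, 0.1429, 0.1900], E[r] = 1.3685, γ^t·E[r] = 0.078894, running G = 4.876685

G = 4.8767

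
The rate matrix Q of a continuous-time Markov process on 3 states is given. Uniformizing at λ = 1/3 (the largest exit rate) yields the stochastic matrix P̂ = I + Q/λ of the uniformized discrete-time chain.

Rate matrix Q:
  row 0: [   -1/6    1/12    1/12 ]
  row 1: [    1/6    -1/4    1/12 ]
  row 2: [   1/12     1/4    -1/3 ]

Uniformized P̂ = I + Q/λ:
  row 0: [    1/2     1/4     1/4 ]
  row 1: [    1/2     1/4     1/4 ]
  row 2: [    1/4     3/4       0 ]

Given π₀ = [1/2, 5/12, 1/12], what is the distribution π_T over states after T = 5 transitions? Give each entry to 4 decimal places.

t=0: π = [0.5000, 0.4167, 0.0833]
t=1: π = [0.4792, 0.2917, 0.2292]
t=2: π = [0.4427, 0.3646, 0.1927]
t=3: π = [0.4518, 0.3464, 0.2018]
t=4: π = [0.4495, 0.3509, 0.1995]
t=5: π = [0.4501, 0.3498, 0.2001]

π = [0.4501, 0.3498, 0.2001]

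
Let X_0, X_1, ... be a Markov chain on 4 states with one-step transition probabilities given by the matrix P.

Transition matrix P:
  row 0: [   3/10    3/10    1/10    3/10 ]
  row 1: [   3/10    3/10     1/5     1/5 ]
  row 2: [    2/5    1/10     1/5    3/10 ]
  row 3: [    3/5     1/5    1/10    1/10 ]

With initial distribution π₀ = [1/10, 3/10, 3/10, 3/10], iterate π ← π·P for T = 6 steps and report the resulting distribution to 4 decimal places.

t=0: π = [0.1000, 0.3000, 0.3000, 0.3000]
t=1: π = [0.4200, 0.2100, 0.1600, 0.2100]
t=2: π = [0.3790, 0.2470, 0.1370, 0.2370]
t=3: π = [0.3848, 0.2489, 0.1384, 0.2279]
t=4: π = [0.3822, 0.2495, 0.1387, 0.2295]
t=5: π = [0.3827, 0.2493, 0.1388, 0.2291]
t=6: π = [0.3826, 0.2493, 0.1388, 0.2292]

π = [0.3826, 0.2493, 0.1388, 0.2292]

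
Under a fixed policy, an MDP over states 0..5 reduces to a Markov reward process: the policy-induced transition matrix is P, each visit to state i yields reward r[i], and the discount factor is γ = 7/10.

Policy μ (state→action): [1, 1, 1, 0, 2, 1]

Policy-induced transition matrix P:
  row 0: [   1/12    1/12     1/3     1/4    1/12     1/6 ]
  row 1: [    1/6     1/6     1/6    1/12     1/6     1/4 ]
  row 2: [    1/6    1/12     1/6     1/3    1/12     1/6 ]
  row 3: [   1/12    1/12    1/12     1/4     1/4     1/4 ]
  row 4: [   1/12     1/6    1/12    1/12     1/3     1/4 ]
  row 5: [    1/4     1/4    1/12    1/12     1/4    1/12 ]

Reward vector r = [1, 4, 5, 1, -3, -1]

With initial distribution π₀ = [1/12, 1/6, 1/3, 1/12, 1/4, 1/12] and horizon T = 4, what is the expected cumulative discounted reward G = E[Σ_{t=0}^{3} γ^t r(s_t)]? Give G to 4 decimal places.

G = 2.8954

t=0: π = [0.0833, 0.1667, 0.3333, 0.0833, 0.2500, 0.0833], E[r] = 1.6667, γ^t·E[r] = 1.666667, running G = 1.666667
t=1: π = [0.1389, 0.1319, 0.1458, 0.1944, 0.1875, 0.2014], E[r] = 0.8264, γ^t·E[r] = 0.578472, running G = 2.245139
t=2: π = [0.1400, 0.1435, 0.1412, 0.1753, 0.2072, 0.1927], E[r] = 0.7813, γ^t·E[r] = 0.382813, running G = 2.627951
t=3: π = [0.1392, 0.1447, 0.1421, 0.1712, 0.2084, 0.1944], E[r] = 0.7797, γ^t·E[r] = 0.267439, running G = 2.895391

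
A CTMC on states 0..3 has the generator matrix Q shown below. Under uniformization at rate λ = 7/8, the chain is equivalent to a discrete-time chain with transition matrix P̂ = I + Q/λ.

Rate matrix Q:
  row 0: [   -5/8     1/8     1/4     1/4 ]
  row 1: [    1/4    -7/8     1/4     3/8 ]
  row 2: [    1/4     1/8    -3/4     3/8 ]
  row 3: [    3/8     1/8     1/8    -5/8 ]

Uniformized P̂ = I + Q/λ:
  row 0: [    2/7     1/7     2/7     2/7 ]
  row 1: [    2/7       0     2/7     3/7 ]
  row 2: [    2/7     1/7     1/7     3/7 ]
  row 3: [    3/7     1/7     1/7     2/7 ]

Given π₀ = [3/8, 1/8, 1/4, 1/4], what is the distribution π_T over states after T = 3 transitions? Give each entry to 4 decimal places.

t=0: π = [0.3750, 0.1250, 0.2500, 0.2500]
t=1: π = [0.3214, 0.1250, 0.2143, 0.3393]
t=2: π = [0.3342, 0.1250, 0.2066, 0.3342]
t=3: π = [0.3335, 0.1250, 0.2085, 0.3331]

π = [0.3335, 0.1250, 0.2085, 0.3331]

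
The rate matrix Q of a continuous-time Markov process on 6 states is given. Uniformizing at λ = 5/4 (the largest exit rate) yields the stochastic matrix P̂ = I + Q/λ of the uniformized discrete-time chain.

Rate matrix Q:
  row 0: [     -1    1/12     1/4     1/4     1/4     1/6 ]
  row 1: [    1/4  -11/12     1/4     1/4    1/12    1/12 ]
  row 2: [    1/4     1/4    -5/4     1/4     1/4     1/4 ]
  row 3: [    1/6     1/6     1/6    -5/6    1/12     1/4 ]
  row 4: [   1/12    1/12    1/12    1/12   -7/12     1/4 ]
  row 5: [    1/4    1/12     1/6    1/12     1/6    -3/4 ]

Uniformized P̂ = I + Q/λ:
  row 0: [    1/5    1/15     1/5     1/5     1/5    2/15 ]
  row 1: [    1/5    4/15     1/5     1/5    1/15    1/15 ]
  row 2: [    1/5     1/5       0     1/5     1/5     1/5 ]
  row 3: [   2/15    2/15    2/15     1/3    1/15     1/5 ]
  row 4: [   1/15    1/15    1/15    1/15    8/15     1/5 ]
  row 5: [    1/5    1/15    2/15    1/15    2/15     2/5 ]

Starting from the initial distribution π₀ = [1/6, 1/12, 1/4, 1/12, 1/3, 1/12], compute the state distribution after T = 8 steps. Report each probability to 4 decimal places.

t=0: π = [0.1667, 0.0833, 0.2500, 0.0833, 0.3333, 0.0833]
t=1: π = [0.1500, 0.1222, 0.0944, 0.1556, 0.2833, 0.1944]
t=2: π = [0.1519, 0.1141, 0.1200, 0.1570, 0.2444, 0.2126]
t=3: π = [0.1569, 0.1160, 0.1188, 0.1600, 0.2312, 0.2172]
t=4: π = [0.1585, 0.1164, 0.1203, 0.1616, 0.2258, 0.2175]
t=5: π = [0.1591, 0.1167, 0.1206, 0.1624, 0.2237, 0.2174]
t=6: π = [0.1593, 0.1169, 0.1207, 0.1628, 0.2228, 0.2173]
t=7: π = [0.1594, 0.1170, 0.1208, 0.1630, 0.2225, 0.2172]
t=8: π = [0.1595, 0.1170, 0.1208, 0.1631, 0.2223, 0.2172]

π = [0.1595, 0.1170, 0.1208, 0.1631, 0.2223, 0.2172]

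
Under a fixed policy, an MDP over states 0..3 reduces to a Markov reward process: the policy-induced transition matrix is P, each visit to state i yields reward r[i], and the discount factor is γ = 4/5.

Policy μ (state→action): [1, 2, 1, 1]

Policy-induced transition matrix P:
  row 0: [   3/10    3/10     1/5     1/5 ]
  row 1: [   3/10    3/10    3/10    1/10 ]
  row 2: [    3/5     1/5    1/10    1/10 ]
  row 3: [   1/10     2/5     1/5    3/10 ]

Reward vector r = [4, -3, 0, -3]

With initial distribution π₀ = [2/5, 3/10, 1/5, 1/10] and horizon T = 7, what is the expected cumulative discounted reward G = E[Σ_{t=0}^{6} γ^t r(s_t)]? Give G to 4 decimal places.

t=0: π = [0.4000, 0.3000, 0.2000, 0.1000], E[r] = 0.4000, γ^t·E[r] = 0.400000, running G = 0.400000
t=1: π = [0.3400, 0.2900, 0.2100, 0.1600], E[r] = 0.0100, γ^t·E[r] = 0.008000, running G = 0.408000
t=2: π = [0.3310, 0.2950, 0.2080, 0.1660], E[r] = -0.0590, γ^t·E[r] = -0.037760, running G = 0.370240
t=3: π = [0.3292, 0.2958, 0.2087, 0.1663], E[r] = -0.0695, γ^t·E[r] = -0.035584, running G = 0.334656
t=4: π = [0.3294, 0.2958, 0.2087, 0.1662], E[r] = -0.0684, γ^t·E[r] = -0.028025, running G = 0.306631
t=5: π = [0.3294, 0.2957, 0.2087, 0.1662], E[r] = -0.0682, γ^t·E[r] = -0.022363, running G = 0.284268
t=6: π = [0.3294, 0.2957, 0.2087, 0.1662], E[r] = -0.0682, γ^t·E[r] = -0.017890, running G = 0.266378

G = 0.2664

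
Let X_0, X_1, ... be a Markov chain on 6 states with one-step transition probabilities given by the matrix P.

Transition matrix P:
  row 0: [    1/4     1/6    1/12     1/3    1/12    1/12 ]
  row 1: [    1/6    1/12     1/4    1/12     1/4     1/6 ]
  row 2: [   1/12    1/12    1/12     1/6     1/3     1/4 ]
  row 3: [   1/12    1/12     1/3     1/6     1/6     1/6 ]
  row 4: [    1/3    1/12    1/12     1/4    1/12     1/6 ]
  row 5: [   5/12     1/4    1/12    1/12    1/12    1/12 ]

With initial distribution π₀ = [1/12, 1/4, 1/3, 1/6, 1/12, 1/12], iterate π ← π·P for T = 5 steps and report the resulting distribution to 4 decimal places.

π = [0.2196, 0.1263, 0.1528, 0.1935, 0.1589, 0.1489]

t=0: π = [0.0833, 0.2500, 0.3333, 0.1667, 0.0833, 0.0833]
t=1: π = [0.1667, 0.1042, 0.1667, 0.1597, 0.2222, 0.1806]
t=2: π = [0.2355, 0.1273, 0.1406, 0.1892, 0.1557, 0.1516]
t=3: π = [0.2227, 0.1282, 0.1519, 0.1957, 0.1555, 0.1461]
t=4: π = [0.2187, 0.1262, 0.1536, 0.1939, 0.1590, 0.1486]
t=5: π = [0.2196, 0.1263, 0.1528, 0.1935, 0.1589, 0.1489]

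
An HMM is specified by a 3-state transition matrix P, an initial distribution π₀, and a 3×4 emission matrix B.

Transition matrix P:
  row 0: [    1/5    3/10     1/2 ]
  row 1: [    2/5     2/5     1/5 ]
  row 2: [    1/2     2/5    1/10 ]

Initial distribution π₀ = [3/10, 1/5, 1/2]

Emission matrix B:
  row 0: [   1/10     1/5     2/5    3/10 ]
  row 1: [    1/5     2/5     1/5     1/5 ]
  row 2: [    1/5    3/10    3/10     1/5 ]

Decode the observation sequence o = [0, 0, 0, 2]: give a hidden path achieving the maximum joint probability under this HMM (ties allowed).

path = [2, 1, 1, 0]

t=0: δ = [3.000e-02, 4.000e-02, 1.000e-01]  (obs o_0=0)
t=1: δ = [5.000e-03, 8.000e-03, 3.000e-03]  ψ = [2, 2, 0]  (obs o_1=0)
t=2: δ = [3.200e-04, 6.400e-04, 5.000e-04]  ψ = [1, 1, 0]  (obs o_2=0)
t=3: δ = [1.024e-04, 5.120e-05, 4.800e-05]  ψ = [1, 1, 0]  (obs o_3=2)
backtrack: best end state = 0; path = [2, 1, 1, 0]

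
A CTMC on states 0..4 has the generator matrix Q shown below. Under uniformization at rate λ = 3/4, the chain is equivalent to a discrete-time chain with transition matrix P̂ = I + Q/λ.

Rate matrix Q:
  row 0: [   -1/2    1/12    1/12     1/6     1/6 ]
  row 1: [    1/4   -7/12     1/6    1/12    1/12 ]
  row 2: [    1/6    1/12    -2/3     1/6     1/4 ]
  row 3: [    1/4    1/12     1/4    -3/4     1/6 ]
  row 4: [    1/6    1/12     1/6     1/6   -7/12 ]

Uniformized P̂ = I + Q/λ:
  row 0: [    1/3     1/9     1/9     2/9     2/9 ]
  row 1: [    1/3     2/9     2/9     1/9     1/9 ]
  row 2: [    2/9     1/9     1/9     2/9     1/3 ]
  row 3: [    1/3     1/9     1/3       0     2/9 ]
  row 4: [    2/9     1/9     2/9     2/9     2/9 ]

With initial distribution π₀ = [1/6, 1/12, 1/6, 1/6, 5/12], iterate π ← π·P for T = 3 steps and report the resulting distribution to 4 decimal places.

π = [0.2866, 0.1249, 0.1884, 0.1707, 0.2294]

t=0: π = [0.1667, 0.0833, 0.1667, 0.1667, 0.4167]
t=1: π = [0.2685, 0.1204, 0.2037, 0.1759, 0.2315]
t=2: π = [0.2850, 0.1245, 0.1893, 0.1698, 0.2315]
t=3: π = [0.2866, 0.1249, 0.1884, 0.1707, 0.2294]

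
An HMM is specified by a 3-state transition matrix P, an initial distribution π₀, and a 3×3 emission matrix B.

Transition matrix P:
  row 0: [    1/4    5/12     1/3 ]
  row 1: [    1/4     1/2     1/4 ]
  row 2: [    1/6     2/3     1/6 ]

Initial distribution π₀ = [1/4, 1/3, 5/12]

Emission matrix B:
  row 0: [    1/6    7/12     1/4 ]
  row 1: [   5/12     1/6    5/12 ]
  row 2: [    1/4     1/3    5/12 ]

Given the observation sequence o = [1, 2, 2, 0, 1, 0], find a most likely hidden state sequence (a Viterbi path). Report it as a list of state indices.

path = [2, 1, 1, 1, 0, 1]

t=0: δ = [1.458e-01, 5.556e-02, 1.389e-01]  (obs o_0=1)
t=1: δ = [9.115e-03, 3.858e-02, 2.025e-02]  ψ = [0, 2, 0]  (obs o_1=2)
t=2: δ = [2.411e-03, 8.038e-03, 4.019e-03]  ψ = [1, 1, 1]  (obs o_2=2)
t=3: δ = [3.349e-04, 1.674e-03, 5.023e-04]  ψ = [1, 1, 1]  (obs o_3=0)
t=4: δ = [2.442e-04, 1.395e-04, 1.395e-04]  ψ = [1, 1, 1]  (obs o_4=1)
t=5: δ = [1.017e-05, 4.240e-05, 2.035e-05]  ψ = [0, 0, 0]  (obs o_5=0)
backtrack: best end state = 1; path = [2, 1, 1, 1, 0, 1]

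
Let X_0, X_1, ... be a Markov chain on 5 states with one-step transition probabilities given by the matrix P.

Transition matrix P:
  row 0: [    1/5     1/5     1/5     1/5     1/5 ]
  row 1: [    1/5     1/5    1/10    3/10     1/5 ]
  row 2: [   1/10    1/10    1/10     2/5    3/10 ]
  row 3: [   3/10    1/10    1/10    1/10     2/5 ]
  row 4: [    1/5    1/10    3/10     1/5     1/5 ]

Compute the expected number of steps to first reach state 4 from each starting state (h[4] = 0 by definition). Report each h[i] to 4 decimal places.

First-step conditioning: h[4] = 0; for i ≠ 4, h[i] = 1 + Σ_k P[i][k]·h[k].
  h[0] = 1 + 1/5·h[0] + 1/5·h[1] + 1/5·h[2] + 1/5·h[3]
  h[1] = 1 + 1/5·h[0] + 1/5·h[1] + 1/10·h[2] + 3/10·h[3]
  h[2] = 1 + 1/10·h[0] + 1/10·h[1] + 1/10·h[2] + 2/5·h[3]
  h[3] = 1 + 3/10·h[0] + 1/10·h[1] + 1/10·h[2] + 1/10·h[3]
Solving the 4×4 linear system over states ≠ 4 gives exactly h = [6135/1591, 165/43, 5390/1591, 5090/1591, 0] (h[4] = 0 is the target).

h = [3.8561, 3.8372, 3.3878, 3.1992, 0.0000]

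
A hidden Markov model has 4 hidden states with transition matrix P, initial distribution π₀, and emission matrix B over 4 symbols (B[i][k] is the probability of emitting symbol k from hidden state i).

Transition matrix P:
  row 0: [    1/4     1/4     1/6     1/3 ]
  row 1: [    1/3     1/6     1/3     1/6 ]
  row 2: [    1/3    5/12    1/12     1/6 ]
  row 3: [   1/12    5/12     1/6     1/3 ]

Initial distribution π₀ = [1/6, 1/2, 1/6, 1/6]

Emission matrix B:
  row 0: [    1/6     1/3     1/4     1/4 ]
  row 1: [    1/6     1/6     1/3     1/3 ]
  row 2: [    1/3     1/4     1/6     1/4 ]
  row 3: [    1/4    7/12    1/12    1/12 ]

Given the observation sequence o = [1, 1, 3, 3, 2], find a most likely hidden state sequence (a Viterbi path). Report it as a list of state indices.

path = [3, 3, 1, 2, 1]

t=0: δ = [5.556e-02, 8.333e-02, 4.167e-02, 9.722e-02]  (obs o_0=1)
t=1: δ = [9.259e-03, 6.752e-03, 6.944e-03, 1.890e-02]  ψ = [1, 3, 1, 3]  (obs o_1=1)
t=2: δ = [5.787e-04, 2.626e-03, 7.877e-04, 5.251e-04]  ψ = [0, 3, 3, 3]  (obs o_2=3)
t=3: δ = [2.188e-04, 1.459e-04, 2.188e-04, 3.647e-05]  ψ = [1, 1, 1, 1]  (obs o_3=3)
t=4: δ = [1.823e-05, 3.039e-05, 8.104e-06, 6.078e-06]  ψ = [2, 2, 1, 0]  (obs o_4=2)
backtrack: best end state = 1; path = [3, 3, 1, 2, 1]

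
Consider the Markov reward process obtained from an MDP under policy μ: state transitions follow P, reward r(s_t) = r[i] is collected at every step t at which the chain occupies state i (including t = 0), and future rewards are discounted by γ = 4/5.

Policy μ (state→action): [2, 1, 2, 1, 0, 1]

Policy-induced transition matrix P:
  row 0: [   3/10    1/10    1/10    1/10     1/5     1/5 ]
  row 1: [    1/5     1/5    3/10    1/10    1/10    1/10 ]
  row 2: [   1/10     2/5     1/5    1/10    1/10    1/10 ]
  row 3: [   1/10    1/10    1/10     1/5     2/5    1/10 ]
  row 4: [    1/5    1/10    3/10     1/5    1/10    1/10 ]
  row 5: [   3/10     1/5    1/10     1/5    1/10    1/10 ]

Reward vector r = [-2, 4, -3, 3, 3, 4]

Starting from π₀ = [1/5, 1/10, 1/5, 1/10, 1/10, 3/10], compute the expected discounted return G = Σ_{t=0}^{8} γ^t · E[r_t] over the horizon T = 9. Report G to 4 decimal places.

G = 5.1870

t=0: π = [0.2000, 0.1000, 0.2000, 0.1000, 0.1000, 0.3000], E[r] = 1.2000, γ^t·E[r] = 1.200000, running G = 1.200000
t=1: π = [0.2200, 0.2000, 0.1600, 0.1500, 0.1500, 0.1200], E[r] = 1.2600, γ^t·E[r] = 1.008000, running G = 2.208000
t=2: π = [0.2030, 0.1800, 0.1860, 0.1420, 0.1670, 0.1220], E[r] = 1.1710, γ^t·E[r] = 0.749440, running G = 2.957440
t=3: π = [0.1997, 0.1860, 0.1880, 0.1431, 0.1629, 0.1203], E[r] = 1.1798, γ^t·E[r] = 0.604058, running G = 3.561498
t=4: π = [0.1989, 0.1870, 0.1886, 0.1426, 0.1629, 0.1200], E[r] = 1.1811, γ^t·E[r] = 0.483766, running G = 4.045264
t=5: π = [0.1988, 0.1873, 0.1888, 0.1426, 0.1627, 0.1199], E[r] = 1.1803, γ^t·E[r] = 0.386752, running G = 4.432016
t=6: π = [0.1987, 0.1874, 0.1889, 0.1425, 0.1626, 0.1199], E[r] = 1.1804, γ^t·E[r] = 0.309426, running G = 4.741442
t=7: π = [0.1987, 0.1874, 0.1889, 0.1425, 0.1626, 0.1199], E[r] = 1.1803, γ^t·E[r] = 0.247530, running G = 4.988972
t=8: π = [0.1987, 0.1874, 0.1889, 0.1425, 0.1626, 0.1199], E[r] = 1.1803, γ^t·E[r] = 0.198024, running G = 5.186996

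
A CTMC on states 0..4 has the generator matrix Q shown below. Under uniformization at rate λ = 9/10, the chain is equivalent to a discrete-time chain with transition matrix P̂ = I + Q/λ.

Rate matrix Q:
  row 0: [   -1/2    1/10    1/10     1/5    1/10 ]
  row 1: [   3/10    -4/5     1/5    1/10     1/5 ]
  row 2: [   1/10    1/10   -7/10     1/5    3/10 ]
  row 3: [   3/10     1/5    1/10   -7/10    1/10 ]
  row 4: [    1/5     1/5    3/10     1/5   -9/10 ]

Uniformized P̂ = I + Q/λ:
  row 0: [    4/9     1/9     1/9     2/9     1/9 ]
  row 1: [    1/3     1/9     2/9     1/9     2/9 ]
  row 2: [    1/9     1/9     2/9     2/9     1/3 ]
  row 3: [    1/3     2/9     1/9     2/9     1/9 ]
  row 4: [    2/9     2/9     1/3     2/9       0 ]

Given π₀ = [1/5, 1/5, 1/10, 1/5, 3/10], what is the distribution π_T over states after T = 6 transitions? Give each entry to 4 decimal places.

t=0: π = [0.2000, 0.2000, 0.1000, 0.2000, 0.3000]
t=1: π = [0.3000, 0.1667, 0.2111, 0.2000, 0.1222]
t=2: π = [0.3062, 0.1469, 0.1802, 0.2037, 0.1630]
t=3: π = [0.3092, 0.1519, 0.1837, 0.2059, 0.1494]
t=4: π = [0.3103, 0.1506, 0.1816, 0.2053, 0.1522]
t=5: π = [0.3105, 0.1508, 0.1818, 0.2055, 0.1513]
t=6: π = [0.3106, 0.1508, 0.1817, 0.2055, 0.1515]

π = [0.3106, 0.1508, 0.1817, 0.2055, 0.1515]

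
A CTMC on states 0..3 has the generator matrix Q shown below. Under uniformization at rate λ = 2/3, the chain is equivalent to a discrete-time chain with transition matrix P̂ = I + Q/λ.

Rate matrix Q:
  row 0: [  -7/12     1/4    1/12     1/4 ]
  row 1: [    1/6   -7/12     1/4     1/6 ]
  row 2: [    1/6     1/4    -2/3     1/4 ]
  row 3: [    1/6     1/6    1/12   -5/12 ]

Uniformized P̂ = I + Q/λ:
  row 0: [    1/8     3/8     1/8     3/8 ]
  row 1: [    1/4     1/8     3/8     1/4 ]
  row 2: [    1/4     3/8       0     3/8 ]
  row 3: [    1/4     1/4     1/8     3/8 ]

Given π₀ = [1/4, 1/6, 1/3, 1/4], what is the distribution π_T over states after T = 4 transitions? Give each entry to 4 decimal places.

π = [0.2222, 0.2649, 0.1715, 0.3414]

t=0: π = [0.2500, 0.1667, 0.3333, 0.2500]
t=1: π = [0.2188, 0.3021, 0.1250, 0.3542]
t=2: π = [0.2227, 0.2552, 0.1849, 0.3372]
t=3: π = [0.2222, 0.2690, 0.1657, 0.3431]
t=4: π = [0.2222, 0.2649, 0.1715, 0.3414]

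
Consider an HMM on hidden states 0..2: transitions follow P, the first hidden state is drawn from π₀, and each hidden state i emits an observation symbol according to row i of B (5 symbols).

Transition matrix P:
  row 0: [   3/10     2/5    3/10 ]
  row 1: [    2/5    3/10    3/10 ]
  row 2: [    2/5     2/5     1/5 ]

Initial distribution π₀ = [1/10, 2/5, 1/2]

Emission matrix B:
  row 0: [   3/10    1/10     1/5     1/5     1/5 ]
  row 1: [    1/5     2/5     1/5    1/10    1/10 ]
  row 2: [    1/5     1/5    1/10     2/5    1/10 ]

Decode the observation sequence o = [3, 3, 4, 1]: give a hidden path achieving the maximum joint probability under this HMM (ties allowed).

t=0: δ = [2.000e-02, 4.000e-02, 2.000e-01]  (obs o_0=3)
t=1: δ = [1.600e-02, 8.000e-03, 1.600e-02]  ψ = [2, 2, 2]  (obs o_1=3)
t=2: δ = [1.280e-03, 6.400e-04, 4.800e-04]  ψ = [2, 0, 0]  (obs o_2=4)
t=3: δ = [3.840e-05, 2.048e-04, 7.680e-05]  ψ = [0, 0, 0]  (obs o_3=1)
backtrack: best end state = 1; path = [2, 2, 0, 1]

path = [2, 2, 0, 1]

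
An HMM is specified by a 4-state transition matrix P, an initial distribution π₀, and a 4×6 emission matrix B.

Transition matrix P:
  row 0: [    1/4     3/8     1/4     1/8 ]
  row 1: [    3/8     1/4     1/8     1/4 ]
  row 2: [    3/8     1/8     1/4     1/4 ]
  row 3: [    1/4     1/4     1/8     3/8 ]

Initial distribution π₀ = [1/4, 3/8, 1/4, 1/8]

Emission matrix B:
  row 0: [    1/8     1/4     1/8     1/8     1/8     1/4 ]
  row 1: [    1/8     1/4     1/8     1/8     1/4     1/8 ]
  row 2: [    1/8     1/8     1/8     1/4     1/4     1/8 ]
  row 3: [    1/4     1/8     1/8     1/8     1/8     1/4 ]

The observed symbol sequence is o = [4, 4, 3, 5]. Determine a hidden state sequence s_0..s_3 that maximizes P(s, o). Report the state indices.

t=0: δ = [3.125e-02, 9.375e-02, 6.250e-02, 1.562e-02]  (obs o_0=4)
t=1: δ = [4.395e-03, 5.859e-03, 3.906e-03, 2.930e-03]  ψ = [1, 1, 2, 1]  (obs o_1=4)
t=2: δ = [2.747e-04, 2.060e-04, 2.747e-04, 1.831e-04]  ψ = [1, 0, 0, 1]  (obs o_2=3)
t=3: δ = [2.575e-05, 1.287e-05, 8.583e-06, 1.717e-05]  ψ = [2, 0, 0, 2]  (obs o_3=5)
backtrack: best end state = 0; path = [1, 0, 2, 0]

path = [1, 0, 2, 0]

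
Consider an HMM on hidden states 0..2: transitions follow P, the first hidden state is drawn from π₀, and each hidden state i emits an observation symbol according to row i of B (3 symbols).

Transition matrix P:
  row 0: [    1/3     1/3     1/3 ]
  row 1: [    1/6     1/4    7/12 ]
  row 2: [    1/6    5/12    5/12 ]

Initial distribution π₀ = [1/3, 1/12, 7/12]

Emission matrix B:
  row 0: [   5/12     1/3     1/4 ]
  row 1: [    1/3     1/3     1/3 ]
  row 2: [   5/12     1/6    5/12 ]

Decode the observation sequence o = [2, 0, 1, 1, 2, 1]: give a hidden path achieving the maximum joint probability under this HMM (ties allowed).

t=0: δ = [8.333e-02, 2.778e-02, 2.431e-01]  (obs o_0=2)
t=1: δ = [1.688e-02, 3.376e-02, 4.220e-02]  ψ = [2, 2, 2]  (obs o_1=0)
t=2: δ = [2.344e-03, 5.861e-03, 3.282e-03]  ψ = [2, 2, 1]  (obs o_2=1)
t=3: δ = [3.256e-04, 4.884e-04, 5.698e-04]  ψ = [1, 1, 1]  (obs o_3=1)
t=4: δ = [2.713e-05, 7.914e-05, 1.187e-04]  ψ = [0, 2, 1]  (obs o_4=2)
t=5: δ = [6.595e-06, 1.649e-05, 8.244e-06]  ψ = [2, 2, 2]  (obs o_5=1)
backtrack: best end state = 1; path = [2, 2, 1, 1, 2, 1]

path = [2, 2, 1, 1, 2, 1]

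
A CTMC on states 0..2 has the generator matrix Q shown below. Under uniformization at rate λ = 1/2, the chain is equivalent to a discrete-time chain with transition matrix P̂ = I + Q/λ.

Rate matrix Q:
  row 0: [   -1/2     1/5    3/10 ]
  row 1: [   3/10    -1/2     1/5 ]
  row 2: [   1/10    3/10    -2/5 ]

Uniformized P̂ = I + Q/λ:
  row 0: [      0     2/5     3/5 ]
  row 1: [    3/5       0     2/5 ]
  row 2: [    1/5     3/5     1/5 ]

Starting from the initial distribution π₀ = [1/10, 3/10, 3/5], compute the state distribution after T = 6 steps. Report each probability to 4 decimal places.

t=0: π = [0.1000, 0.3000, 0.6000]
t=1: π = [0.3000, 0.4000, 0.3000]
t=2: π = [0.3000, 0.3000, 0.4000]
t=3: π = [0.2600, 0.3600, 0.3800]
t=4: π = [0.2920, 0.3320, 0.3760]
t=5: π = [0.2744, 0.3424, 0.3832]
t=6: π = [0.2821, 0.3397, 0.3782]

π = [0.2821, 0.3397, 0.3782]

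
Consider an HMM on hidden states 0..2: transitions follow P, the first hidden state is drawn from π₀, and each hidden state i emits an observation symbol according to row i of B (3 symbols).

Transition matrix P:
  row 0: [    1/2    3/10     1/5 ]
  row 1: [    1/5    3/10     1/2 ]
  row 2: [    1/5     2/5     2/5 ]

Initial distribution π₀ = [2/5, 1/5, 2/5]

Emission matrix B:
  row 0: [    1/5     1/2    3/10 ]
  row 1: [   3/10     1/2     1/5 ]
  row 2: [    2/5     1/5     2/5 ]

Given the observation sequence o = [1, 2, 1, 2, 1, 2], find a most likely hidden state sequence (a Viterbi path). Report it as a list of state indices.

path = [0, 0, 0, 0, 0, 0]

t=0: δ = [2.000e-01, 1.000e-01, 8.000e-02]  (obs o_0=1)
t=1: δ = [3.000e-02, 1.200e-02, 2.000e-02]  ψ = [0, 0, 1]  (obs o_1=2)
t=2: δ = [7.500e-03, 4.500e-03, 1.600e-03]  ψ = [0, 0, 2]  (obs o_2=1)
t=3: δ = [1.125e-03, 4.500e-04, 9.000e-04]  ψ = [0, 0, 1]  (obs o_3=2)
t=4: δ = [2.812e-04, 1.800e-04, 7.200e-05]  ψ = [0, 2, 2]  (obs o_4=1)
t=5: δ = [4.219e-05, 1.688e-05, 3.600e-05]  ψ = [0, 0, 1]  (obs o_5=2)
backtrack: best end state = 0; path = [0, 0, 0, 0, 0, 0]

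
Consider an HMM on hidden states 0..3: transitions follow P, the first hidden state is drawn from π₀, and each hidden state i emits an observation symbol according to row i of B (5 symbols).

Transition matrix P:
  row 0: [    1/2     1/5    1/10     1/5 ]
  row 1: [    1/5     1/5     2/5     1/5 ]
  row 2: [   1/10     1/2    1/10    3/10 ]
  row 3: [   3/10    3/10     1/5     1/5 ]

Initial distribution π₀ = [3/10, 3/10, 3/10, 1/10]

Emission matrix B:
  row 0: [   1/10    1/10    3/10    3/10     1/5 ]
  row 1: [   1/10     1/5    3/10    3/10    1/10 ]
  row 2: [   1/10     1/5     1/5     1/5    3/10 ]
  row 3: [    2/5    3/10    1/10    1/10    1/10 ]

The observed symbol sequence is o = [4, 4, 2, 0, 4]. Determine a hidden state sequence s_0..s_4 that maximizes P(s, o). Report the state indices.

t=0: δ = [6.000e-02, 3.000e-02, 9.000e-02, 1.000e-02]  (obs o_0=4)
t=1: δ = [6.000e-03, 4.500e-03, 3.600e-03, 2.700e-03]  ψ = [0, 2, 1, 2]  (obs o_1=4)
t=2: δ = [9.000e-04, 5.400e-04, 3.600e-04, 1.200e-04]  ψ = [0, 2, 1, 0]  (obs o_2=2)
t=3: δ = [4.500e-05, 1.800e-05, 2.160e-05, 7.200e-05]  ψ = [0, 0, 1, 0]  (obs o_3=0)
t=4: δ = [4.500e-06, 2.160e-06, 4.320e-06, 1.440e-06]  ψ = [0, 3, 3, 3]  (obs o_4=4)
backtrack: best end state = 0; path = [0, 0, 0, 0, 0]

path = [0, 0, 0, 0, 0]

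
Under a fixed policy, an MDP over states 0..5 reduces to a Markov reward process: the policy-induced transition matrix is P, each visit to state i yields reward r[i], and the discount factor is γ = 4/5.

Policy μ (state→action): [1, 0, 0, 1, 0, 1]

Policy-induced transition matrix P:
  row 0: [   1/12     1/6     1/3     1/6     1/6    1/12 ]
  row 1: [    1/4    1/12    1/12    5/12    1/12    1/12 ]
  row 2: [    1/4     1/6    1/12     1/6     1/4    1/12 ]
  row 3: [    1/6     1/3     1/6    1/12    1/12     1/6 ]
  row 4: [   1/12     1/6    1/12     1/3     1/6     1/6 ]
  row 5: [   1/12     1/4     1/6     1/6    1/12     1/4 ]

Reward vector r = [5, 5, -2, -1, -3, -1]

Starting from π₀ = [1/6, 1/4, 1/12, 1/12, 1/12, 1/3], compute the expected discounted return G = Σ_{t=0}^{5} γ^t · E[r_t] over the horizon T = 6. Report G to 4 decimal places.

G = 3.1345

t=0: π = [0.1667, 0.2500, 0.0833, 0.0833, 0.0833, 0.3333], E[r] = 1.2500, γ^t·E[r] = 1.250000, running G = 1.250000
t=1: π = [0.1458, 0.1875, 0.1597, 0.2361, 0.1181, 0.1528], E[r] = 0.6042, γ^t·E[r] = 0.483333, running G = 1.733333
t=2: π = [0.1609, 0.2031, 0.1522, 0.2135, 0.1319, 0.1383], E[r] = 0.7679, γ^t·E[r] = 0.491481, running G = 2.224815
t=3: π = [0.1603, 0.1969, 0.1529, 0.2216, 0.1331, 0.1352], E[r] = 0.7242, γ^t·E[r] = 0.370765, running G = 2.595580
t=4: π = [0.1601, 0.1985, 0.1532, 0.2196, 0.1333, 0.1354], E[r] = 0.7317, γ^t·E[r] = 0.299691, running G = 2.895271
t=5: π = [0.1602, 0.1980, 0.1529, 0.2202, 0.1333, 0.1353], E[r] = 0.7299, γ^t·E[r] = 0.239187, running G = 3.134457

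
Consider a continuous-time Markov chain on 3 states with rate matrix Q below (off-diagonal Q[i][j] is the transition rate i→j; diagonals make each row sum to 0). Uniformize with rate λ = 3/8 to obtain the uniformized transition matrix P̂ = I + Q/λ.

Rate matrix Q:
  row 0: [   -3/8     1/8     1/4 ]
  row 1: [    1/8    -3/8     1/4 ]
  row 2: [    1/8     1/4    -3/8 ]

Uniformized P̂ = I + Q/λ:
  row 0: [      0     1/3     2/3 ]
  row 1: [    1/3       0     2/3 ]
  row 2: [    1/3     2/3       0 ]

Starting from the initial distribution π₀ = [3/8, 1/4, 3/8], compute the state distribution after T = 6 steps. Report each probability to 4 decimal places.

π = [0.2502, 0.3520, 0.3978]

t=0: π = [0.3750, 0.2500, 0.3750]
t=1: π = [0.2083, 0.3750, 0.4167]
t=2: π = [0.2639, 0.3472, 0.3889]
t=3: π = [0.2454, 0.3472, 0.4074]
t=4: π = [0.2515, 0.3534, 0.3951]
t=5: π = [0.2495, 0.3472, 0.4033]
t=6: π = [0.2502, 0.3520, 0.3978]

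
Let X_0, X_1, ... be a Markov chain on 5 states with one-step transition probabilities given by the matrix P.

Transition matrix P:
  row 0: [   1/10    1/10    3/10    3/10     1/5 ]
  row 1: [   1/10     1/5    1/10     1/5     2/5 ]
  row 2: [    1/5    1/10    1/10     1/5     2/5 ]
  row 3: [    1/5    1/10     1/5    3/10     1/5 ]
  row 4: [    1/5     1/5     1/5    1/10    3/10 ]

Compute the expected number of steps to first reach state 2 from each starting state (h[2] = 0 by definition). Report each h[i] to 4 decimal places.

First-step conditioning: h[2] = 0; for i ≠ 2, h[i] = 1 + Σ_k P[i][k]·h[k].
  h[0] = 1 + 1/10·h[0] + 1/10·h[1] + 3/10·h[3] + 1/5·h[4]
  h[1] = 1 + 1/10·h[0] + 1/5·h[1] + 1/5·h[3] + 2/5·h[4]
  h[3] = 1 + 1/5·h[0] + 1/10·h[1] + 3/10·h[3] + 1/5·h[4]
  h[4] = 1 + 1/5·h[0] + 1/5·h[1] + 1/10·h[3] + 3/10·h[4]
Solving the 4×4 linear system over states ≠ 2 gives exactly h = [1975/441, 4885/882, 0, 4345/882, 4405/882] (h[2] = 0 is the target).

h = [4.4785, 5.5385, 0.0000, 4.9263, 4.9943]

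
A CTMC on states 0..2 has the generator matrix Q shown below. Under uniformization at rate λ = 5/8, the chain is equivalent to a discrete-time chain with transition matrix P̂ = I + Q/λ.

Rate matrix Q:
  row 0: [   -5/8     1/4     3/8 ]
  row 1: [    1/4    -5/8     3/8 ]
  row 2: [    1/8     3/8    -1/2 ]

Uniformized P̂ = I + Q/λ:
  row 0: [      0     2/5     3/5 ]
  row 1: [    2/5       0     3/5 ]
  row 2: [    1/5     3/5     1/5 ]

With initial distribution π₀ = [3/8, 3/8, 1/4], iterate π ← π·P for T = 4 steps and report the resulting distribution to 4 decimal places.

t=0: π = [0.3750, 0.3750, 0.2500]
t=1: π = [0.2000, 0.3000, 0.5000]
t=2: π = [0.2200, 0.3800, 0.4000]
t=3: π = [0.2320, 0.3280, 0.4400]
t=4: π = [0.2192, 0.3568, 0.4240]

π = [0.2192, 0.3568, 0.4240]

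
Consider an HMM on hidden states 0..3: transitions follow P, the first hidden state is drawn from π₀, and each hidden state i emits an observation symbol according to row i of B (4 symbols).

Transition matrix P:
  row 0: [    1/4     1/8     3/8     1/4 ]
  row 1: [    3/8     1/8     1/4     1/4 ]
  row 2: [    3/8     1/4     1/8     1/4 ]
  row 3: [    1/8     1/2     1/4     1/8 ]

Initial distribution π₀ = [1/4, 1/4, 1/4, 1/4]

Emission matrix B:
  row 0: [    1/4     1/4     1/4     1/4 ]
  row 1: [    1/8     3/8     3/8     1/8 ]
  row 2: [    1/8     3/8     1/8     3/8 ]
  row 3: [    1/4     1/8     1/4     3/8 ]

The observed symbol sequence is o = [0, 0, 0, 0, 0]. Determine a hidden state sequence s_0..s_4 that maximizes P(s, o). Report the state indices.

t=0: δ = [6.250e-02, 3.125e-02, 3.125e-02, 6.250e-02]  (obs o_0=0)
t=1: δ = [3.906e-03, 3.906e-03, 2.930e-03, 3.906e-03]  ψ = [0, 3, 0, 0]  (obs o_1=0)
t=2: δ = [3.662e-04, 2.441e-04, 1.831e-04, 2.441e-04]  ψ = [1, 3, 0, 0]  (obs o_2=0)
t=3: δ = [2.289e-05, 1.526e-05, 1.717e-05, 2.289e-05]  ψ = [0, 3, 0, 0]  (obs o_3=0)
t=4: δ = [1.609e-06, 1.431e-06, 1.073e-06, 1.431e-06]  ψ = [2, 3, 0, 0]  (obs o_4=0)
backtrack: best end state = 0; path = [3, 1, 0, 2, 0]

path = [3, 1, 0, 2, 0]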